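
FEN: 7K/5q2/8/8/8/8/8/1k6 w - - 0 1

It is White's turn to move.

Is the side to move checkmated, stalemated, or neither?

stalemate

White to move; white king on h8.
In check: no.
King squares — g7: attacked by Qf7; h7: attacked by Qf7; g8: attacked by Qf7.
Legal moves for White: none.
Not in check and no legal moves → stalemate.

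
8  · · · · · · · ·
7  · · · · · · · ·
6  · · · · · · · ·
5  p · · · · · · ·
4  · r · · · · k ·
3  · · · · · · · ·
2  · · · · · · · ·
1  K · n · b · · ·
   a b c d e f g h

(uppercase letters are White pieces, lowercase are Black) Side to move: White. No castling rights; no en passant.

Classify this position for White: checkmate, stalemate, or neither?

stalemate

White to move; white king on a1.
In check: no.
King squares — b1: attacked by Rb4; a2: attacked by Nc1; b2: attacked by Rb4.
Legal moves for White: none.
Not in check and no legal moves → stalemate.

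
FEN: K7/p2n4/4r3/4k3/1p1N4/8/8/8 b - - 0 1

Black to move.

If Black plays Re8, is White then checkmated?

no

After Re8: white king on a8; in check: yes, from the black rook on e8.
White has 2 legal replies: Kb7, Kxa7.
In check but a legal move exists → not checkmate.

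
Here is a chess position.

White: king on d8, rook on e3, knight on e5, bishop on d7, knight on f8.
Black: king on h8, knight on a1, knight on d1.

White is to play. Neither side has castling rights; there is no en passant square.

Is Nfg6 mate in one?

no

After Nfg6: black king on h8; in check: yes, from the white knight on g6.
Black has 3 legal replies: Kg8, Kh7, Kg7.
In check but a legal move exists → not checkmate.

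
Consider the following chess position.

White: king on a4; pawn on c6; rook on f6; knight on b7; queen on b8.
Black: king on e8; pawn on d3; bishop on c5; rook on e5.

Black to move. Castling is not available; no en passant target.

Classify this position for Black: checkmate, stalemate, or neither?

neither

Black to move; black king on e8.
In check: yes, from the white queen on b8.
King squares — d7: attacked by Pc6; e7: available; f7: attacked by Rf6; d8: attacked by Nb7; f8: attacked by Rf6.
Legal moves for Black: Ke7.
Black is in check but has 1 legal move → neither.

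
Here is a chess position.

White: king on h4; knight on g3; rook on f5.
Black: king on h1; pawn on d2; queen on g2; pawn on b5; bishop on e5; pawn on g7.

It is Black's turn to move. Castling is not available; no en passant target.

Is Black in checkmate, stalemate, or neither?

Black to move; black king on h1.
In check: yes, from the white knight on g3.
Legal moves for Black: Kh2, Kg1, Bxg3+, Qxg3+.
Black is in check but has 4 legal moves → neither.

neither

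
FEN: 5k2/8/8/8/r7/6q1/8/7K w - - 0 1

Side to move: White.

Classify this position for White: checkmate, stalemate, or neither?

stalemate

White to move; white king on h1.
In check: no.
King squares — g1: attacked by Qg3; g2: attacked by Qg3; h2: attacked by Qg3.
Legal moves for White: none.
Not in check and no legal moves → stalemate.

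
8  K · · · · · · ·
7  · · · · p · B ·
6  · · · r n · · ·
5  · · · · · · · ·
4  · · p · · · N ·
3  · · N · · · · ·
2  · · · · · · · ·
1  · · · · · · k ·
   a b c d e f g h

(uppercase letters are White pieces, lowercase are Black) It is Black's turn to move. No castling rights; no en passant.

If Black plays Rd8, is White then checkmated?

After Rd8: white king on a8; in check: yes, from the black rook on d8.
White has 2 legal replies: Kb7, Ka7.
In check but a legal move exists → not checkmate.

no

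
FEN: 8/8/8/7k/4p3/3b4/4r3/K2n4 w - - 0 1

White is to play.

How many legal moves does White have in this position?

0

White to move; king on a1.
In check: no.
Legal moves: none.
Count: 0.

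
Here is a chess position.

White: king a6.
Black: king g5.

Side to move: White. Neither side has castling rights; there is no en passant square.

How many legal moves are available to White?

5

White to move; king on a6.
In check: no.
Legal moves: Kb7, Ka7, Kb6, Kb5, Ka5.
Count: 5.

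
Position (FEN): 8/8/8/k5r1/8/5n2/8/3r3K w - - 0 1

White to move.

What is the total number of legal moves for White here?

White to move; king on h1.
In check: yes, from the black rook on d1.
Legal moves: none.
Count: 0.

0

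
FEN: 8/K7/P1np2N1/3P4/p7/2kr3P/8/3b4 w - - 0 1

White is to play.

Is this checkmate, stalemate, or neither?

White to move; white king on a7.
In check: yes, from the black knight on c6.
King squares — a6: own pawn; b6: available; b7: available; a8: available; b8: attacked by Nc6.
Legal moves for White: Ka8, Kb7, Kb6, dxc6.
White is in check but has 4 legal moves → neither.

neither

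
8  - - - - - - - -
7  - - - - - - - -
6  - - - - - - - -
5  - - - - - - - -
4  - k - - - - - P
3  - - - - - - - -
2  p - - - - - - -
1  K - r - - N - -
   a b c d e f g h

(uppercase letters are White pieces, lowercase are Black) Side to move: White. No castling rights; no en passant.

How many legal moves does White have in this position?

White to move; king on a1.
In check: yes, from the black rook on c1.
Legal moves: Kb2, Kxa2.
Count: 2.

2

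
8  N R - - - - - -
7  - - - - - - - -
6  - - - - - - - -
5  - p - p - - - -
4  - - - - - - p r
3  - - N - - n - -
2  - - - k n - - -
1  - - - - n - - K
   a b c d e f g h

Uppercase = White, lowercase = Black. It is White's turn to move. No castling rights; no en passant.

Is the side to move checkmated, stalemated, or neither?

checkmate

White to move; white king on h1.
In check: yes, from the black rook on h4.
King squares — g1: attacked by Ne2; g2: attacked by Ne1; h2: attacked by Nf3.
Legal moves for White: none.
In check with no legal moves → checkmate.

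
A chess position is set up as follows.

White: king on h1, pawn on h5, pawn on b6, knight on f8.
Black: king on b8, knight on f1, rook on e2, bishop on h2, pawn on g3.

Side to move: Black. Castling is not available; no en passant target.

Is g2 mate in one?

After g2: white king on h1; in check: yes, from the black pawn on g2.
King squares — g1: attacked by Bh2; g2: attacked by Re2; h2: attacked by Nf1.
White has no legal moves → checkmate.

yes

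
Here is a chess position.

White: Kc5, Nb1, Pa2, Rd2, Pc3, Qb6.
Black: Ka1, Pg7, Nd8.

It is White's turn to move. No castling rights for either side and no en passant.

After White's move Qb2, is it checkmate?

yes

After Qb2: black king on a1; in check: yes, from the white queen on b2.
King squares — b1: attacked by Qb2; a2: attacked by Qb2; b2: attacked by Rd2.
Black has no legal moves → checkmate.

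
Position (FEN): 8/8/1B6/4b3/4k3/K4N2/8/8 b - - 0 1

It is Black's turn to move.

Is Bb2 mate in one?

After Bb2: white king on a3; in check: yes, from the black bishop on b2.
White has 5 legal replies: Kb4, Ka4, Kb3, Kxb2, Ka2.
In check but a legal move exists → not checkmate.

no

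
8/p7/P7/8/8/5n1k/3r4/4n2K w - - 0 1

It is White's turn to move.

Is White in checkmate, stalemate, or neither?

White to move; white king on h1.
In check: no.
King squares — g1: attacked by Nf3; g2: attacked by Ne1; h2: attacked by Rd2.
Legal moves for White: none.
Not in check and no legal moves → stalemate.

stalemate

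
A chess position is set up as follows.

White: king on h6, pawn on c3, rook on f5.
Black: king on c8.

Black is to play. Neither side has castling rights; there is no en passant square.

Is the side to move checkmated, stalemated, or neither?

neither

Black to move; black king on c8.
In check: no.
Legal moves for Black: Kd8, Kb8, Kd7, Kc7, Kb7.
Black has 5 legal moves and is not in check → neither.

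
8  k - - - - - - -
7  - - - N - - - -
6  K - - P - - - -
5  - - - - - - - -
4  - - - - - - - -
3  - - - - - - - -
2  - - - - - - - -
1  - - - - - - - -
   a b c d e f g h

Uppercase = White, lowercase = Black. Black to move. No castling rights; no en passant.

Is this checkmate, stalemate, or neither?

stalemate

Black to move; black king on a8.
In check: no.
King squares — a7: attacked by Ka6; b7: attacked by Ka6; b8: attacked by Nd7.
Legal moves for Black: none.
Not in check and no legal moves → stalemate.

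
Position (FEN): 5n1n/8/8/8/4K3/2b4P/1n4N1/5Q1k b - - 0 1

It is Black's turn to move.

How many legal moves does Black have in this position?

Black to move; king on h1.
In check: yes, from the white queen on f1.
Legal moves: Kh2.
Count: 1.

1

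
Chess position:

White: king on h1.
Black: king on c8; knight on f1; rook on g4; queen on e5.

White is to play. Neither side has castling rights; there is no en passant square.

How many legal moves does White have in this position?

0

White to move; king on h1.
In check: no.
Legal moves: none.
Count: 0.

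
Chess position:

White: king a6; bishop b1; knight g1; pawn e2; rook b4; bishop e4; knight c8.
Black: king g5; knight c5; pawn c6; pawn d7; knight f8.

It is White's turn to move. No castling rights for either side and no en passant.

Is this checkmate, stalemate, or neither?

White to move; white king on a6.
In check: yes, from the black knight on c5.
Legal moves for White: Ka7, Kb6, Ka5.
White is in check but has 3 legal moves → neither.

neither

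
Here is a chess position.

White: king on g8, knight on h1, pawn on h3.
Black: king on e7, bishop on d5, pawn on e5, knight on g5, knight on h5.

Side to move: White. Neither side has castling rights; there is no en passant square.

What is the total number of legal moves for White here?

White to move; king on g8.
In check: yes, from the black bishop on d5.
Legal moves: Kh8.
Count: 1.

1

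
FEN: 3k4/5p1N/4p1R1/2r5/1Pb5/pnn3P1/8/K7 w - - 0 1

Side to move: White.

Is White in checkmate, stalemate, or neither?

White to move; white king on a1.
In check: yes, from the black knight on b3.
King squares — b1: attacked by Nc3; a2: attacked by Nc3; b2: attacked by Pa3.
Legal moves for White: none.
In check with no legal moves → checkmate.

checkmate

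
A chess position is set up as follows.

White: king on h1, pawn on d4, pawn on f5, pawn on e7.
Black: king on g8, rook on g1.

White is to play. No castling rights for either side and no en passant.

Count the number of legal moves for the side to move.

White to move; king on h1.
In check: yes, from the black rook on g1.
Legal moves: Kh2, Kxg1.
Count: 2.

2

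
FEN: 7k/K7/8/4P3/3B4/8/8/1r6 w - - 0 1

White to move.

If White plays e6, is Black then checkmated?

no

After e6: black king on h8; in check: yes, from the white bishop on d4.
Black has 2 legal replies: Kg8, Kh7.
In check but a legal move exists → not checkmate.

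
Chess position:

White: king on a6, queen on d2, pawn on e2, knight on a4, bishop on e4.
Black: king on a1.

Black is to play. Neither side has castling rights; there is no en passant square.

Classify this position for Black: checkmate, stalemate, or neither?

Black to move; black king on a1.
In check: no.
King squares — b1: attacked by Be4; a2: attacked by Qd2; b2: attacked by Qd2.
Legal moves for Black: none.
Not in check and no legal moves → stalemate.

stalemate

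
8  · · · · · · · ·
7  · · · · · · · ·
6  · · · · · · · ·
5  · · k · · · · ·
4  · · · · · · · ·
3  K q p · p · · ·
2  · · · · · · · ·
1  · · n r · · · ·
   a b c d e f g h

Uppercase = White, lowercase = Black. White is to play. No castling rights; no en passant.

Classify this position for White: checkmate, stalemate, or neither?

White to move; white king on a3.
In check: yes, from the black queen on b3.
King squares — a2: attacked by Nc1; b2: attacked by Qb3; b3: attacked by Nc1; a4: attacked by Qb3; b4: attacked by Qb3.
Legal moves for White: none.
In check with no legal moves → checkmate.

checkmate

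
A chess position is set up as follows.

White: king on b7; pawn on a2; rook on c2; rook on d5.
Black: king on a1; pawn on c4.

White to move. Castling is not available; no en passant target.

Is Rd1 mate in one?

yes

After Rd1: black king on a1; in check: yes, from the white rook on d1.
King squares — b1: attacked by Rd1; a2: attacked by Rc2; b2: attacked by Rc2.
Black has no legal moves → checkmate.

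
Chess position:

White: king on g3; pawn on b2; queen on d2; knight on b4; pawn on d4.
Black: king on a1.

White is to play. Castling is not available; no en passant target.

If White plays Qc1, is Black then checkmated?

After Qc1: black king on a1; in check: yes, from the white queen on c1.
King squares — b1: attacked by Qc1; a2: attacked by Nb4; b2: attacked by Qc1.
Black has no legal moves → checkmate.

yes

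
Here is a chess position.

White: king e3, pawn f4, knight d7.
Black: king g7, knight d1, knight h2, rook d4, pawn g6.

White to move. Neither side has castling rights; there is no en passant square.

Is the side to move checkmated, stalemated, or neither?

neither

White to move; white king on e3.
In check: yes, from the black knight on d1.
King squares — d2: attacked by Rd4; e2: available; f2: attacked by Nd1; d3: attacked by Rd4; f3: attacked by Nh2; d4: available; e4: attacked by Rd4; f4: own pawn.
Legal moves for White: Kxd4, Ke2.
White is in check but has 2 legal moves → neither.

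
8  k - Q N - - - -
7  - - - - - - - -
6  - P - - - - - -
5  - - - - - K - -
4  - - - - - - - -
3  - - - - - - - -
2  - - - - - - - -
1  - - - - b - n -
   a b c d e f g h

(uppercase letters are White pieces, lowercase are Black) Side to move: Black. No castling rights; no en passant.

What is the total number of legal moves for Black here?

0

Black to move; king on a8.
In check: yes, from the white queen on c8.
Legal moves: none.
Count: 0.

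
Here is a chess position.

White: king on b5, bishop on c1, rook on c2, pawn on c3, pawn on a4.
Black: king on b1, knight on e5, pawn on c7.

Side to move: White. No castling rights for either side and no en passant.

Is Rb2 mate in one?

no

After Rb2: black king on b1; in check: yes, from the white rook on b2.
Black has 2 legal replies: Kxc1, Ka1.
In check but a legal move exists → not checkmate.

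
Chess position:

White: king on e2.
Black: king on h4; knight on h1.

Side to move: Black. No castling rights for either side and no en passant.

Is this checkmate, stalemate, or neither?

neither

Black to move; black king on h4.
In check: no.
Legal moves for Black: Kh5, Kg5, Kg4, Kh3, Kg3, Ng3+, Nf2.
Black has 7 legal moves and is not in check → neither.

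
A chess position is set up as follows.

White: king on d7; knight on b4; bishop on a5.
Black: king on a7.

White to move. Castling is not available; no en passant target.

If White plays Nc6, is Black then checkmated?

After Nc6: black king on a7; in check: yes, from the white knight on c6.
Black has 3 legal replies: Ka8, Kb7, Ka6.
In check but a legal move exists → not checkmate.

no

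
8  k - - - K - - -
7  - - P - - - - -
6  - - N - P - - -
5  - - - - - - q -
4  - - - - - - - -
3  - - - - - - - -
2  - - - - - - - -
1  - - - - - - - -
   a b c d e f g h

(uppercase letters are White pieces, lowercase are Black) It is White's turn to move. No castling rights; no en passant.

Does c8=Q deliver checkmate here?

After c8=Q: black king on a8; in check: yes, from the white queen on c8.
King squares — a7: attacked by Nc6; b7: attacked by Qc8; b8: attacked by Nc6.
Black has no legal moves → checkmate.

yes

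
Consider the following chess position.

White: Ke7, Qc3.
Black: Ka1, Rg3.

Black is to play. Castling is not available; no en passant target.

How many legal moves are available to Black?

3

Black to move; king on a1.
In check: yes, from the white queen on c3.
Legal moves: Ka2, Kb1, Rxc3.
Count: 3.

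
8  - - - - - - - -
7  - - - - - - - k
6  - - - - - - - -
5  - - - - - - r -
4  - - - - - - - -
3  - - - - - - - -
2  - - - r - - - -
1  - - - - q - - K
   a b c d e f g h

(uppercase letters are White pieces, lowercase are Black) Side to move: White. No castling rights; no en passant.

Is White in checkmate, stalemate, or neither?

White to move; white king on h1.
In check: yes, from the black queen on e1.
King squares — g1: attacked by Qe1; g2: attacked by Rd2; h2: attacked by Rd2.
Legal moves for White: none.
In check with no legal moves → checkmate.

checkmate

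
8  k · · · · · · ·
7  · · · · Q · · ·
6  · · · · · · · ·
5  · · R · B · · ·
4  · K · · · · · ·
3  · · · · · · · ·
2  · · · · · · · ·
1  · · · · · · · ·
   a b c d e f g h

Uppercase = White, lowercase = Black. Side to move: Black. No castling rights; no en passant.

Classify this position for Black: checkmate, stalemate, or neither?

Black to move; black king on a8.
In check: no.
King squares — a7: attacked by Qe7; b7: attacked by Qe7; b8: attacked by Be5.
Legal moves for Black: none.
Not in check and no legal moves → stalemate.

stalemate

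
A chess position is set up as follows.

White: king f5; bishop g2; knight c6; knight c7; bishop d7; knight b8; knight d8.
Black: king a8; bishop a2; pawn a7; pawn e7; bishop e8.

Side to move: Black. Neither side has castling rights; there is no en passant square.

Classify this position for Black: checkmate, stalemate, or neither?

Black to move; black king on a8.
In check: yes, from the white knight on c7.
King squares — a7: own pawn; b7: attacked by Nd8; b8: attacked by Nc6.
Legal moves for Black: none.
In check with no legal moves → checkmate.

checkmate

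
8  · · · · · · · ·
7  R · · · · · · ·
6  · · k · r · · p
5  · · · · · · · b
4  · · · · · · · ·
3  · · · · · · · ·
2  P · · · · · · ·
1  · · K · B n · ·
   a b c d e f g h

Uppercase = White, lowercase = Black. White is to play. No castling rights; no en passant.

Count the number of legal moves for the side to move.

24

White to move; king on c1.
In check: no.
Legal moves: Ra8, Rh7, Rg7, Rf7, Re7, Rd7, Rc7+, Rb7, Ra6+, Ra5, Ra4, Ra3, Ba5, Bh4, Bb4, Bg3, Bc3, Bf2, Bd2, Kc2, Kb2, Kb1, a3, a4.
Count: 24.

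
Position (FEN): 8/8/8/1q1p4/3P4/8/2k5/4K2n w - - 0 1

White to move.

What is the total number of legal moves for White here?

0

White to move; king on e1.
In check: no.
Legal moves: none.
Count: 0.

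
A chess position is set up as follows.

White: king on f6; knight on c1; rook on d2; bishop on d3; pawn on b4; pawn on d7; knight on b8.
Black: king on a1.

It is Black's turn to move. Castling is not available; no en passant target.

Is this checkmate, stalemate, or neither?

stalemate

Black to move; black king on a1.
In check: no.
King squares — b1: attacked by Bd3; a2: attacked by Nc1; b2: attacked by Rd2.
Legal moves for Black: none.
Not in check and no legal moves → stalemate.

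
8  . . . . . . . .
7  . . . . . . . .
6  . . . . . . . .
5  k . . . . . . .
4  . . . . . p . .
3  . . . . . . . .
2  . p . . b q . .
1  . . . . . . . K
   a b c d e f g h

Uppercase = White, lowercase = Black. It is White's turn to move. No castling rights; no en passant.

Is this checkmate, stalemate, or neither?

White to move; white king on h1.
In check: no.
King squares — g1: attacked by Qf2; g2: attacked by Qf2; h2: attacked by Qf2.
Legal moves for White: none.
Not in check and no legal moves → stalemate.

stalemate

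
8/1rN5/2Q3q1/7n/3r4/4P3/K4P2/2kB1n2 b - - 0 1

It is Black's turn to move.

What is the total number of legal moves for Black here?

5

Black to move; king on c1.
In check: yes, from the white queen on c6.
Legal moves: Kd2, Kxd1, Qxc6, Qc2+, Rc4.
Count: 5.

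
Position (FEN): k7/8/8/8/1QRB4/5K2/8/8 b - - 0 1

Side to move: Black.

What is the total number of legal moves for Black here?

0

Black to move; king on a8.
In check: no.
Legal moves: none.
Count: 0.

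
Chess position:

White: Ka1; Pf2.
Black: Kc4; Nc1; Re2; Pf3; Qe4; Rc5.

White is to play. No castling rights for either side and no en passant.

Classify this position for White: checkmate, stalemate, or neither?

stalemate

White to move; white king on a1.
In check: no.
King squares — b1: attacked by Qe4; a2: attacked by Nc1; b2: attacked by Re2.
Legal moves for White: none.
Not in check and no legal moves → stalemate.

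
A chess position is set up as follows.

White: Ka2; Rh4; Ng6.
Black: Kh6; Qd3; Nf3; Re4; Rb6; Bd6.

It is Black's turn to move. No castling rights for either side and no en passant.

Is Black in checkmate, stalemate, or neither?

Black to move; black king on h6.
In check: yes, from the white rook on h4.
Legal moves for Black: Kg7, Kxg6, Kg5, Rxh4, Nxh4.
Black is in check but has 5 legal moves → neither.

neither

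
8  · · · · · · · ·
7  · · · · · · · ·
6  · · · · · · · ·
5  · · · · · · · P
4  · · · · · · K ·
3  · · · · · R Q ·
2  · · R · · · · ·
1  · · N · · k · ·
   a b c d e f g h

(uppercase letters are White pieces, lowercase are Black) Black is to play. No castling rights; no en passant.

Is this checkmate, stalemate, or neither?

checkmate

Black to move; black king on f1.
In check: yes, from the white rook on f3.
King squares — e1: attacked by Qg3; g1: attacked by Qg3; e2: attacked by Nc1; f2: attacked by Rc2; g2: attacked by Rc2.
Legal moves for Black: none.
In check with no legal moves → checkmate.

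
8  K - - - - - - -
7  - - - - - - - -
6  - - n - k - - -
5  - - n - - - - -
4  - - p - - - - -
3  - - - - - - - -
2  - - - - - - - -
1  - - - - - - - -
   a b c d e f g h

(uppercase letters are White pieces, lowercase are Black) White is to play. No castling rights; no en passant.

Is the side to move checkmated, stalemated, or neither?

White to move; white king on a8.
In check: no.
King squares — a7: attacked by Nc6; b7: attacked by Nc5; b8: attacked by Nc6.
Legal moves for White: none.
Not in check and no legal moves → stalemate.

stalemate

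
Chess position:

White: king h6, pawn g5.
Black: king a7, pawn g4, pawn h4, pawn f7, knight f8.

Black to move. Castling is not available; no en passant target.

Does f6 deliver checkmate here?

no

After f6: white king on h6; in check: no.
White is not in check, so this cannot be checkmate.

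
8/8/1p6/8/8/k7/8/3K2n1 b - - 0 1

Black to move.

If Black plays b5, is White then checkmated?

no

After b5: white king on d1; in check: no.
White is not in check, so this cannot be checkmate.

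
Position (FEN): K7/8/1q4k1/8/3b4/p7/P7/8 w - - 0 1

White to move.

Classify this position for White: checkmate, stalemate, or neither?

stalemate

White to move; white king on a8.
In check: no.
King squares — a7: attacked by Qb6; b7: attacked by Qb6; b8: attacked by Qb6.
Legal moves for White: none.
Not in check and no legal moves → stalemate.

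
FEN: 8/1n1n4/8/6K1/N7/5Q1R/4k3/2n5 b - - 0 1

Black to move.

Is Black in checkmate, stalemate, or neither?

neither

Black to move; black king on e2.
In check: yes, from the white queen on f3.
Legal moves for Black: Kd2, Ke1.
Black is in check but has 2 legal moves → neither.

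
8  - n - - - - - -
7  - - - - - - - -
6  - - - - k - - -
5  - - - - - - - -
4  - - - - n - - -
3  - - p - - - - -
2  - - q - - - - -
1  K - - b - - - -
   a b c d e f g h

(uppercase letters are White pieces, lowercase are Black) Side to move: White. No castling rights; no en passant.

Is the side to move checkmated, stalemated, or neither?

White to move; white king on a1.
In check: no.
King squares — b1: attacked by Qc2; a2: attacked by Qc2; b2: attacked by Qc2.
Legal moves for White: none.
Not in check and no legal moves → stalemate.

stalemate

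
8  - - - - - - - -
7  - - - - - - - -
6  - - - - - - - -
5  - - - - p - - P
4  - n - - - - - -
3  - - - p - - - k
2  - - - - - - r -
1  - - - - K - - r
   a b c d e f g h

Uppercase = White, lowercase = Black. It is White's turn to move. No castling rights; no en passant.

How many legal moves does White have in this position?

0

White to move; king on e1.
In check: yes, from the black rook on h1.
Legal moves: none.
Count: 0.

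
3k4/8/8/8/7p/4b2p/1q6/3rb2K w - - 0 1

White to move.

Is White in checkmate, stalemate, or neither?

stalemate

White to move; white king on h1.
In check: no.
King squares — g1: attacked by Be3; g2: attacked by Qb2; h2: attacked by Qb2.
Legal moves for White: none.
Not in check and no legal moves → stalemate.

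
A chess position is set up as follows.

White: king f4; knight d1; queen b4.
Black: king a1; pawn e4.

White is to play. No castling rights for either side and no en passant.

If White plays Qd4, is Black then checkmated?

After Qd4: black king on a1; in check: yes, from the white queen on d4.
Black has 2 legal replies: Ka2, Kb1.
In check but a legal move exists → not checkmate.

no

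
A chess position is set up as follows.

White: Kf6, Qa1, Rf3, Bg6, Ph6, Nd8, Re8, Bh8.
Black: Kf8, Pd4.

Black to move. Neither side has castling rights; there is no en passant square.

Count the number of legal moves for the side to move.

0

Black to move; king on f8.
In check: yes, from the white rook on e8.
Legal moves: none.
Count: 0.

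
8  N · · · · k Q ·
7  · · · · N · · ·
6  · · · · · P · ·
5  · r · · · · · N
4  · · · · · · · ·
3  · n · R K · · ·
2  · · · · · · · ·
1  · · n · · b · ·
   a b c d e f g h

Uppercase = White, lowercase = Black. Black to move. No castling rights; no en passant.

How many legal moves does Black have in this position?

Black to move; king on f8.
In check: yes, from the white queen on g8.
Legal moves: none.
Count: 0.

0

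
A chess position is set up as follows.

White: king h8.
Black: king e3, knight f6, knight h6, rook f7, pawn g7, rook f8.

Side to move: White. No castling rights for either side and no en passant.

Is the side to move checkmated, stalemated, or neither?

checkmate

White to move; white king on h8.
In check: yes, from the black rook on f8.
King squares — g7: attacked by Rf7; h7: attacked by Nf6; g8: attacked by Nf6.
Legal moves for White: none.
In check with no legal moves → checkmate.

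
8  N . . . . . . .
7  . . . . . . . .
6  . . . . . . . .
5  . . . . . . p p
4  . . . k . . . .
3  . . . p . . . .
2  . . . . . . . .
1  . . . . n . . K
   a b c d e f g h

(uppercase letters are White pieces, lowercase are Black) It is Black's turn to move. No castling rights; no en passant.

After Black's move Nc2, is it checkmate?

After Nc2: white king on h1; in check: no.
White is not in check, so this cannot be checkmate.

no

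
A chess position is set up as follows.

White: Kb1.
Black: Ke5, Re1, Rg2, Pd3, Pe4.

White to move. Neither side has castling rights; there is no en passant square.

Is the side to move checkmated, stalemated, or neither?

checkmate

White to move; white king on b1.
In check: yes, from the black rook on e1.
King squares — a1: attacked by Re1; c1: attacked by Re1; a2: attacked by Rg2; b2: attacked by Rg2; c2: attacked by Rg2.
Legal moves for White: none.
In check with no legal moves → checkmate.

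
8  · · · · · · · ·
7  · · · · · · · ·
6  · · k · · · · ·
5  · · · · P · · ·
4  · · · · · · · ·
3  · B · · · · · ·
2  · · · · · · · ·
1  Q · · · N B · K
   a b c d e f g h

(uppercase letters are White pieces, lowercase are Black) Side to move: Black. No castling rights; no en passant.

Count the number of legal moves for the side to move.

Black to move; king on c6.
In check: no.
Legal moves: Kd7, Kc7, Kb7, Kb6, Kc5.
Count: 5.

5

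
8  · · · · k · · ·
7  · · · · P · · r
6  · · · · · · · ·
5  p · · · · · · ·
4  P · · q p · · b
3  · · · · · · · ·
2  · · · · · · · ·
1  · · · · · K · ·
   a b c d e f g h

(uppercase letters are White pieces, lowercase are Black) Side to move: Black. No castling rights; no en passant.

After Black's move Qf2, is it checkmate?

After Qf2: white king on f1; in check: yes, from the black queen on f2.
King squares — e1: attacked by Qf2; g1: attacked by Qf2; e2: attacked by Qf2; f2: attacked by Bh4; g2: attacked by Qf2.
White has no legal moves → checkmate.

yes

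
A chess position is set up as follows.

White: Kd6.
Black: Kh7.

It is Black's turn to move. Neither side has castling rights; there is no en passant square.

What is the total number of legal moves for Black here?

5

Black to move; king on h7.
In check: no.
Legal moves: Kh8, Kg8, Kg7, Kh6, Kg6.
Count: 5.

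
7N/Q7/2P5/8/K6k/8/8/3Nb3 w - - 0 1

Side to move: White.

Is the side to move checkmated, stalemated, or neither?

White to move; white king on a4.
In check: no.
Legal moves for White include: Nf7, Ng6+, Qb8, Qa8, Qh7+, Qg7, Qf7, Qe7+, Qd7, Qc7, Qb7, Qb6, Qa6, Qc5, Qa5, Qd4+, Qe3, Qf2+, ... (list truncated; more exist).
White has legal moves and is not in check → neither.

neither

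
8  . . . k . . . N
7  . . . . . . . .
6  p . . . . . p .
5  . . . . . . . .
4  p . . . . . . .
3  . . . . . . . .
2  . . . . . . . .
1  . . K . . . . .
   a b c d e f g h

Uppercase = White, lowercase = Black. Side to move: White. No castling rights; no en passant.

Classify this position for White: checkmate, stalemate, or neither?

White to move; white king on c1.
In check: no.
Legal moves for White: Nf7+, Nxg6, Kd2, Kc2, Kb2, Kd1, Kb1.
White has 7 legal moves and is not in check → neither.

neither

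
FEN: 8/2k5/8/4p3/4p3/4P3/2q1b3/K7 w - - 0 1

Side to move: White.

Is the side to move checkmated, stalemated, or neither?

White to move; white king on a1.
In check: no.
King squares — b1: attacked by Qc2; a2: attacked by Qc2; b2: attacked by Qc2.
Legal moves for White: none.
Not in check and no legal moves → stalemate.

stalemate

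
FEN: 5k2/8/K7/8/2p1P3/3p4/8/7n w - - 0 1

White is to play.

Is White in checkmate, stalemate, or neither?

White to move; white king on a6.
In check: no.
Legal moves for White: Kb7, Ka7, Kb6, Kb5, Ka5, e5.
White has 6 legal moves and is not in check → neither.

neither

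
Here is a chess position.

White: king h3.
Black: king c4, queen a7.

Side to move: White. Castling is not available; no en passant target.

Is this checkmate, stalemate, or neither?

neither

White to move; white king on h3.
In check: no.
Legal moves for White: Kh4, Kg4, Kg3, Kh2, Kg2.
White has 5 legal moves and is not in check → neither.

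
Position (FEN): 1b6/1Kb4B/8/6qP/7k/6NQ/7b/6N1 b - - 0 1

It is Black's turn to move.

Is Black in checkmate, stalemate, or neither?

Black to move; black king on h4.
In check: yes, from the white queen on h3.
King squares — g3: attacked by Qh3; h3: attacked by Ng1; g4: attacked by Qh3; g5: own queen; h5: attacked by Ng3.
Legal moves for Black: none.
In check with no legal moves → checkmate.

checkmate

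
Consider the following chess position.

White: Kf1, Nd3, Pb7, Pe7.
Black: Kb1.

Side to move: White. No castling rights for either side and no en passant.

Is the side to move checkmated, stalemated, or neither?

White to move; white king on f1.
In check: no.
Legal moves for White include: Ne5, Nc5, Nf4, Nb4, Nf2, Nb2, Ne1, Nc1, Kg2, Kf2, Ke2, Kg1, Ke1, e8=Q, e8=R, e8=B, e8=N, b8=Q+, ... (list truncated; more exist).
White has legal moves and is not in check → neither.

neither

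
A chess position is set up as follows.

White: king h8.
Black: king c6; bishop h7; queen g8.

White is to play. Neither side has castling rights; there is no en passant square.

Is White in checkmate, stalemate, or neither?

checkmate

White to move; white king on h8.
In check: yes, from the black queen on g8.
King squares — g7: attacked by Qg8; h7: attacked by Qg8; g8: attacked by Bh7.
Legal moves for White: none.
In check with no legal moves → checkmate.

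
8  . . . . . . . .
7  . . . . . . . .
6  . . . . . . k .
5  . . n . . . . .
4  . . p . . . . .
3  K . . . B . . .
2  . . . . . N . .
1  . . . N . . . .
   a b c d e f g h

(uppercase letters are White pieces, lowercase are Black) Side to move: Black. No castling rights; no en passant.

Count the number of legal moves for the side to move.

15

Black to move; king on g6.
In check: no.
Legal moves: Kh7, Kg7, Kf7, Kf6, Kh5, Kf5, Nd7, Nb7, Ne6, Na6, Ne4, Na4, Nd3, Nb3, c3.
Count: 15.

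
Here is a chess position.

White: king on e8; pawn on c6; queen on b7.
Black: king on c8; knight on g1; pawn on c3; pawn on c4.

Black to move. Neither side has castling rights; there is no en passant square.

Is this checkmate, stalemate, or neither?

Black to move; black king on c8.
In check: yes, from the white queen on b7.
King squares — b7: attacked by Pc6; c7: attacked by Qb7; d7: attacked by Pc6; b8: attacked by Qb7; d8: attacked by Ke8.
Legal moves for Black: none.
In check with no legal moves → checkmate.

checkmate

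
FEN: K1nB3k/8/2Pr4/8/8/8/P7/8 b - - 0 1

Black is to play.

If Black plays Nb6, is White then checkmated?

no

After Nb6: white king on a8; in check: yes, from the black knight on b6.
White has 4 legal replies: Kb8, Kb7, Ka7, Bxb6.
In check but a legal move exists → not checkmate.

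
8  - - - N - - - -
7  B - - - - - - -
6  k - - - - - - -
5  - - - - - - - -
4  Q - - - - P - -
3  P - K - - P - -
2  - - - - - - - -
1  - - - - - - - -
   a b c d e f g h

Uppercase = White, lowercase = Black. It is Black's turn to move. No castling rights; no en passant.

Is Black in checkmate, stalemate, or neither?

checkmate

Black to move; black king on a6.
In check: yes, from the white queen on a4.
King squares — a5: attacked by Qa4; b5: attacked by Qa4; b6: attacked by Ba7; a7: attacked by Qa4; b7: attacked by Nd8.
Legal moves for Black: none.
In check with no legal moves → checkmate.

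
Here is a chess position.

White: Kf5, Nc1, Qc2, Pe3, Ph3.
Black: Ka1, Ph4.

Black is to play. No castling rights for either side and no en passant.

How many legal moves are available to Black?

0

Black to move; king on a1.
In check: no.
Legal moves: none.
Count: 0.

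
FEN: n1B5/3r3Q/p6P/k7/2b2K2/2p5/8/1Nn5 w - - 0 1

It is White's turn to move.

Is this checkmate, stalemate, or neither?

neither

White to move; white king on f4.
In check: no.
Legal moves for White include: Bxd7, Bb7, Bxa6, Qh8, Qg8, Qg7, Qf7, Qe7, Qxd7, Qg6, Qf5+, Qe4, Qd3, Qc2, Kg5, Kf5, Ke5, Kg4, ... (list truncated; more exist).
White has legal moves and is not in check → neither.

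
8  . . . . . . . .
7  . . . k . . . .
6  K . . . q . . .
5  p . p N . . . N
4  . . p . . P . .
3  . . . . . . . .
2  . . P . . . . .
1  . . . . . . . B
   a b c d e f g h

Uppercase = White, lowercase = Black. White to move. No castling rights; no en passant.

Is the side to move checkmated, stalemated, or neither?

neither

White to move; white king on a6.
In check: yes, from the black queen on e6.
King squares — a5: available; b5: available; b6: attacked by Qe6; a7: available; b7: available.
Legal moves for White: Kb7, Ka7, Kb5, Kxa5, Nb6+.
White is in check but has 5 legal moves → neither.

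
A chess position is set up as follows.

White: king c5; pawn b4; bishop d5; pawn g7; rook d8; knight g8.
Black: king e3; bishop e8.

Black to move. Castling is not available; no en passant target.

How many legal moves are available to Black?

12

Black to move; king on e3.
In check: no.
Legal moves: Bf7, Bd7, Bg6, Bc6, Bh5, Bb5, Ba4, Kf4, Kd3, Kf2, Ke2, Kd2.
Count: 12.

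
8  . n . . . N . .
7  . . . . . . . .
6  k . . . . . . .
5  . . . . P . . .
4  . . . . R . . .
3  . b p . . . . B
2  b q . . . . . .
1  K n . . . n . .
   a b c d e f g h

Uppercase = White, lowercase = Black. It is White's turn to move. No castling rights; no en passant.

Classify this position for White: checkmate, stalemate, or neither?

White to move; white king on a1.
In check: yes, from the black queen on b2.
King squares — b1: attacked by Ba2; a2: attacked by Qb2; b2: attacked by Pc3.
Legal moves for White: none.
In check with no legal moves → checkmate.

checkmate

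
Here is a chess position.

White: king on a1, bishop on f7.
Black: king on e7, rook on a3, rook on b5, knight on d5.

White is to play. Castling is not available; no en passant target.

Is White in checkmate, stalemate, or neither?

White to move; white king on a1.
In check: yes, from the black rook on a3.
King squares — b1: attacked by Rb5; a2: attacked by Ra3; b2: attacked by Rb5.
Legal moves for White: none.
In check with no legal moves → checkmate.

checkmate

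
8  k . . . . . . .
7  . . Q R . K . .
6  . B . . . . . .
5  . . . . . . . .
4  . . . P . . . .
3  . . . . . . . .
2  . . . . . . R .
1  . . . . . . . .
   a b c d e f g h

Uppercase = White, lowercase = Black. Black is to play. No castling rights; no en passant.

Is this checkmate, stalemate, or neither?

stalemate

Black to move; black king on a8.
In check: no.
King squares — a7: attacked by Bb6; b7: attacked by Qc7; b8: attacked by Qc7.
Legal moves for Black: none.
Not in check and no legal moves → stalemate.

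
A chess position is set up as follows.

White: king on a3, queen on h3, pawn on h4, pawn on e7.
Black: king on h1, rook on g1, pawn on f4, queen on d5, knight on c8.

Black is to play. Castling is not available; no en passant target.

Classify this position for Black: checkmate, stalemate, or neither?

Black to move; black king on h1.
In check: yes, from the white queen on h3.
King squares — g1: own rook; g2: attacked by Qh3; h2: attacked by Qh3.
Legal moves for Black: none.
In check with no legal moves → checkmate.

checkmate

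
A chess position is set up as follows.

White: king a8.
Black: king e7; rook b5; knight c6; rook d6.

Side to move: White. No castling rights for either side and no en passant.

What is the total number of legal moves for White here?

White to move; king on a8.
In check: no.
Legal moves: none.
Count: 0.

0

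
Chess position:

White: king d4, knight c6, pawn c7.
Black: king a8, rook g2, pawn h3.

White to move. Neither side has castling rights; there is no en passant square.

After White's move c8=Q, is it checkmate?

After c8=Q: black king on a8; in check: yes, from the white queen on c8.
King squares — a7: attacked by Nc6; b7: attacked by Qc8; b8: attacked by Nc6.
Black has no legal moves → checkmate.

yes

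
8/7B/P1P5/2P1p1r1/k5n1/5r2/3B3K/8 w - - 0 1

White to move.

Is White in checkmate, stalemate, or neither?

neither

White to move; white king on h2.
In check: yes, from the black knight on g4.
King squares — g1: available; h1: available; g2: available; g3: attacked by Rf3; h3: attacked by Rf3.
Legal moves for White: Kg2, Kh1, Kg1.
White is in check but has 3 legal moves → neither.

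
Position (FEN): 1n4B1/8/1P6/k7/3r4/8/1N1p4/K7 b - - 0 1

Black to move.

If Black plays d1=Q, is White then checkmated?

no

After d1=Q: white king on a1; in check: yes, from the black queen on d1.
White has 2 legal replies: Ka2, Nxd1.
In check but a legal move exists → not checkmate.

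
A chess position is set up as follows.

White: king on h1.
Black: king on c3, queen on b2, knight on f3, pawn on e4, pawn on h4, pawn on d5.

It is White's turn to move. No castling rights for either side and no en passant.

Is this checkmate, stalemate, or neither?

White to move; white king on h1.
In check: no.
King squares — g1: attacked by Nf3; g2: attacked by Qb2; h2: attacked by Qb2.
Legal moves for White: none.
Not in check and no legal moves → stalemate.

stalemate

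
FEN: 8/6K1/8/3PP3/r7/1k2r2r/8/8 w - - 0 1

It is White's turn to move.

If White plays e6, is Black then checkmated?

no

After e6: black king on b3; in check: no.
Black is not in check, so this cannot be checkmate.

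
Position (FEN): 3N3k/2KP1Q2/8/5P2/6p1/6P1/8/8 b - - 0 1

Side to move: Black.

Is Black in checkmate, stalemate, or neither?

Black to move; black king on h8.
In check: no.
King squares — g7: attacked by Qf7; h7: attacked by Qf7; g8: attacked by Qf7.
Legal moves for Black: none.
Not in check and no legal moves → stalemate.

stalemate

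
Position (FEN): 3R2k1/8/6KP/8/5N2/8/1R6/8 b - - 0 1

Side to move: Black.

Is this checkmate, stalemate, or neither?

checkmate

Black to move; black king on g8.
In check: yes, from the white rook on d8.
King squares — f7: attacked by Kg6; g7: attacked by Kg6; h7: attacked by Kg6; f8: attacked by Rd8; h8: attacked by Rd8.
Legal moves for Black: none.
In check with no legal moves → checkmate.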